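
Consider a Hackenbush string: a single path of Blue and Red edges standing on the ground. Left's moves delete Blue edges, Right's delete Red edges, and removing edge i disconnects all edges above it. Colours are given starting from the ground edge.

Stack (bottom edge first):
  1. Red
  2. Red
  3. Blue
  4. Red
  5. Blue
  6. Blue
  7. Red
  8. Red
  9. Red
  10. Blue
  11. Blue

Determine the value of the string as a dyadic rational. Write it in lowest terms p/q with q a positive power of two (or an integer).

Prefix values for Red Red Blue Red Blue Blue Red Red Red Blue Blue via {L|R} + simplicity:
edge 1 of 11 (Red): { ∅ | 0 } → -1
edge 2 of 11 (Red): { ∅ | -1, 0 } → -2
edge 3 of 11 (Blue): { -2 | -1, 0 } → -3/2
edge 4 of 11 (Red): { -2 | -3/2, -1, 0 } → -7/4
edge 5 of 11 (Blue): { -2, -7/4 | -3/2, -1, 0 } → -13/8
edge 6 of 11 (Blue): { -2, -7/4, -13/8 | -3/2, -1, 0 } → -25/16
edge 7 of 11 (Red): { -2, -7/4, -13/8 | -25/16, -3/2, -1, 0 } → -51/32
edge 8 of 11 (Red): { -2, -7/4, -13/8 | -51/32, -25/16, -3/2, -1, 0 } → -103/64
edge 9 of 11 (Red): { -2, -7/4, -13/8 | -103/64, -51/32, -25/16, -3/2, -1, 0 } → -207/128
edge 10 of 11 (Blue): { -2, -7/4, -13/8, -207/128 | -103/64, -51/32, -25/16, -3/2, -1, 0 } → -413/256
edge 11 of 11 (Blue): { -2, -7/4, -13/8, -207/128, -413/256 | -103/64, -51/32, -25/16, -3/2, -1, 0 } → -825/512

-825/512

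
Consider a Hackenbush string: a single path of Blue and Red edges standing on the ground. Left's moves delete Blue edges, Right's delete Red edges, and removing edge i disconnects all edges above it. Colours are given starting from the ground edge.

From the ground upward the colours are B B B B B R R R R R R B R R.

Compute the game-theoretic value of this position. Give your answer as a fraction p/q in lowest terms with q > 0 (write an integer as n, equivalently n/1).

2057/512

1 of 14 · B · max L 0 · min R +∞ ⇒ 1
2 of 14 · BB · max L 1 · min R +∞ ⇒ 2
3 of 14 · BBB · max L 2 · min R +∞ ⇒ 3
4 of 14 · BBBB · max L 3 · min R +∞ ⇒ 4
5 of 14 · BBBBB · max L 4 · min R +∞ ⇒ 5
6 of 14 · BBBBBR · max L 4 · min R 5 ⇒ 9/2
7 of 14 · BBBBBRR · max L 4 · min R 9/2 ⇒ 17/4
8 of 14 · BBBBBRRR · max L 4 · min R 17/4 ⇒ 33/8
9 of 14 · BBBBBRRRR · max L 4 · min R 33/8 ⇒ 65/16
10 of 14 · BBBBBRRRRR · max L 4 · min R 65/16 ⇒ 129/32
11 of 14 · BBBBBRRRRRR · max L 4 · min R 129/32 ⇒ 257/64
12 of 14 · BBBBBRRRRRRB · max L 257/64 · min R 129/32 ⇒ 515/128
13 of 14 · BBBBBRRRRRRBR · max L 257/64 · min R 515/128 ⇒ 1029/256
14 of 14 · BBBBBRRRRRRBRR · max L 257/64 · min R 1029/256 ⇒ 2057/512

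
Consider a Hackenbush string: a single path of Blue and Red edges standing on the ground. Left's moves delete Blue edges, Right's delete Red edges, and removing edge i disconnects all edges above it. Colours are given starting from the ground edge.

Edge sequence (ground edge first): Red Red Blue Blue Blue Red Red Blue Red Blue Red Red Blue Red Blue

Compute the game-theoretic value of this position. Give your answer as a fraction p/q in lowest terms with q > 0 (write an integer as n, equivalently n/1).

1 of 15 · R · max L −∞ · min R 0 gives -1
2 of 15 · RR · max L −∞ · min R -1 gives -2
3 of 15 · RRB · max L -2 · min R -1 gives -3/2
4 of 15 · RRBB · max L -3/2 · min R -1 gives -5/4
5 of 15 · RRBBB · max L -5/4 · min R -1 gives -9/8
6 of 15 · RRBBBR · max L -5/4 · min R -9/8 gives -19/16
7 of 15 · RRBBBRR · max L -5/4 · min R -19/16 gives -39/32
8 of 15 · RRBBBRRB · max L -39/32 · min R -19/16 gives -77/64
9 of 15 · RRBBBRRBR · max L -39/32 · min R -77/64 gives -155/128
10 of 15 · RRBBBRRBRB · max L -155/128 · min R -77/64 gives -309/256
11 of 15 · RRBBBRRBRBR · max L -155/128 · min R -309/256 gives -619/512
12 of 15 · RRBBBRRBRBRR · max L -155/128 · min R -619/512 gives -1239/1024
13 of 15 · RRBBBRRBRBRRB · max L -1239/1024 · min R -619/512 gives -2477/2048
14 of 15 · RRBBBRRBRBRRBR · max L -1239/1024 · min R -2477/2048 gives -4955/4096
15 of 15 · RRBBBRRBRBRRBRB · max L -4955/4096 · min R -2477/2048 gives -9909/8192

-9909/8192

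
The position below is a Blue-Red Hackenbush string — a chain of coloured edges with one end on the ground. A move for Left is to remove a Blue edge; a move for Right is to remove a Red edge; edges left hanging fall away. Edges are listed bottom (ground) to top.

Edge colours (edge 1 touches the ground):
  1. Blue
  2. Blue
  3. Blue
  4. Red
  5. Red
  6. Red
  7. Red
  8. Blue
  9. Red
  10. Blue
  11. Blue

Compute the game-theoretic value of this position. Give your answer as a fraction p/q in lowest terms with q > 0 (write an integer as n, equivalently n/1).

Build G(s[:k]) for k = 1..11, string s = Blue Blue Blue Red Red Red Red Blue Red Blue Blue.
B: Left { 0 }, Right { (no moves) } → simplest 1
BB: Left { 0,1 }, Right { (no moves) } → simplest 2
BBB: Left { 0,1,2 }, Right { (no moves) } → simplest 3
BBBR: Left { 0,1,2 }, Right { 3 } → simplest 5/2
BBBRR: Left { 0,1,2 }, Right { 5/2,3 } → simplest 9/4
BBBRRR: Left { 0,1,2 }, Right { 9/4,5/2,3 } → simplest 17/8
BBBRRRR: Left { 0,1,2 }, Right { 17/8,9/4,5/2,3 } → simplest 33/16
BBBRRRRB: Left { 0,1,2,33/16 }, Right { 17/8,9/4,5/2,3 } → simplest 67/32
BBBRRRRBR: Left { 0,1,2,33/16 }, Right { 67/32,17/8,9/4,5/2,3 } → simplest 133/64
BBBRRRRBRB: Left { 0,1,2,33/16,133/64 }, Right { 67/32,17/8,9/4,5/2,3 } → simplest 267/128
BBBRRRRBRBB: Left { 0,1,2,33/16,133/64,267/128 }, Right { 67/32,17/8,9/4,5/2,3 } → simplest 535/256

535/256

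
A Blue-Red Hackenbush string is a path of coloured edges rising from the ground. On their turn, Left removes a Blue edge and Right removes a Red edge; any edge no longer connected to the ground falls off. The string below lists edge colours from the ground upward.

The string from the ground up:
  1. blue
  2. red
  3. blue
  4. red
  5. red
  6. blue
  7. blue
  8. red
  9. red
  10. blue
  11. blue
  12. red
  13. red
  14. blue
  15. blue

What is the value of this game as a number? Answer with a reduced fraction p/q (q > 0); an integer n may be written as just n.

9831/16384

Recurse on prefixes of the 15-edge string blue red blue red red blue blue red red blue blue red red blue blue:
b: Left { 0 }, Right { (no moves) } — simplest 1
br: Left { 0 }, Right { 1 } — simplest 1/2
brb: Left { 0; 1/2 }, Right { 1 } — simplest 3/4
brbr: Left { 0; 1/2 }, Right { 3/4; 1 } — simplest 5/8
brbrr: Left { 0; 1/2 }, Right { 5/8; 3/4; 1 } — simplest 9/16
brbrrb: Left { 0; 1/2; 9/16 }, Right { 5/8; 3/4; 1 } — simplest 19/32
brbrrbb: Left { 0; 1/2; 9/16; 19/32 }, Right { 5/8; 3/4; 1 } — simplest 39/64
brbrrbbr: Left { 0; 1/2; 9/16; 19/32 }, Right { 39/64; 5/8; 3/4; 1 } — simplest 77/128
brbrrbbrr: Left { 0; 1/2; 9/16; 19/32 }, Right { 77/128; 39/64; 5/8; 3/4; 1 } — simplest 153/256
brbrrbbrrb: Left { 0; 1/2; 9/16; 19/32; 153/256 }, Right { 77/128; 39/64; 5/8; 3/4; 1 } — simplest 307/512
brbrrbbrrbb: Left { 0; 1/2; 9/16; 19/32; 153/256; 307/512 }, Right { 77/128; 39/64; 5/8; 3/4; 1 } — simplest 615/1024
brbrrbbrrbbr: Left { 0; 1/2; 9/16; 19/32; 153/256; 307/512 }, Right { 615/1024; 77/128; 39/64; 5/8; 3/4; 1 } — simplest 1229/2048
brbrrbbrrbbrr: Left { 0; 1/2; 9/16; 19/32; 153/256; 307/512 }, Right { 1229/2048; 615/1024; 77/128; 39/64; 5/8; 3/4; 1 } — simplest 2457/4096
brbrrbbrrbbrrb: Left { 0; 1/2; 9/16; 19/32; 153/256; 307/512; 2457/4096 }, Right { 1229/2048; 615/1024; 77/128; 39/64; 5/8; 3/4; 1 } — simplest 4915/8192
brbrrbbrrbbrrbb: Left { 0; 1/2; 9/16; 19/32; 153/256; 307/512; 2457/4096; 4915/8192 }, Right { 1229/2048; 615/1024; 77/128; 39/64; 5/8; 3/4; 1 } — simplest 9831/16384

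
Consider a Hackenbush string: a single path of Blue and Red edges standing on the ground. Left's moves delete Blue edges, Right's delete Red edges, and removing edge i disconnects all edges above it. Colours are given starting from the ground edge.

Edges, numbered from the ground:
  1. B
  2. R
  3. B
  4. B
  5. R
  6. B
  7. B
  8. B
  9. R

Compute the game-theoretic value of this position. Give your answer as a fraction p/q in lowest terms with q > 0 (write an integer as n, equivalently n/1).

step 1: add B to get B; options L={ 0 } R={ (no moves) } => 1
step 2: add R to get BR; options L={ 0 } R={ 1 } => 1/2
step 3: add B to get BRB; options L={ 0 1/2 } R={ 1 } => 3/4
step 4: add B to get BRBB; options L={ 0 1/2 3/4 } R={ 1 } => 7/8
step 5: add R to get BRBBR; options L={ 0 1/2 3/4 } R={ 7/8 1 } => 13/16
step 6: add B to get BRBBRB; options L={ 0 1/2 3/4 13/16 } R={ 7/8 1 } => 27/32
step 7: add B to get BRBBRBB; options L={ 0 1/2 3/4 13/16 27/32 } R={ 7/8 1 } => 55/64
step 8: add B to get BRBBRBBB; options L={ 0 1/2 3/4 13/16 27/32 55/64 } R={ 7/8 1 } => 111/128
step 9: add R to get BRBBRBBBR; options L={ 0 1/2 3/4 13/16 27/32 55/64 } R={ 111/128 7/8 1 } => 221/256

221/256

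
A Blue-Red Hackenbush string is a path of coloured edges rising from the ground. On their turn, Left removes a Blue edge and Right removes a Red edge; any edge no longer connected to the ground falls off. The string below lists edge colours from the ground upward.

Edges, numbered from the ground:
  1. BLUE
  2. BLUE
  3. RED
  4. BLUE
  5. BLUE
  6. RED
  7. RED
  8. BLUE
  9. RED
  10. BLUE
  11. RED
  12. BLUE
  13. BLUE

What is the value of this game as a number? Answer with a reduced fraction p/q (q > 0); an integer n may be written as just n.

3671/2048

G_1 [B]  L=[0]  R=[none]  ⇒ 1
G_2 [BB]  L=[0; 1]  R=[none]  ⇒ 2
G_3 [BBR]  L=[0; 1]  R=[2]  ⇒ 3/2
G_4 [BBRB]  L=[0; 1; 3/2]  R=[2]  ⇒ 7/4
G_5 [BBRBB]  L=[0; 1; 3/2; 7/4]  R=[2]  ⇒ 15/8
G_6 [BBRBBR]  L=[0; 1; 3/2; 7/4]  R=[15/8; 2]  ⇒ 29/16
G_7 [BBRBBRR]  L=[0; 1; 3/2; 7/4]  R=[29/16; 15/8; 2]  ⇒ 57/32
G_8 [BBRBBRRB]  L=[0; 1; 3/2; 7/4; 57/32]  R=[29/16; 15/8; 2]  ⇒ 115/64
G_9 [BBRBBRRBR]  L=[0; 1; 3/2; 7/4; 57/32]  R=[115/64; 29/16; 15/8; 2]  ⇒ 229/128
G_10 [BBRBBRRBRB]  L=[0; 1; 3/2; 7/4; 57/32; 229/128]  R=[115/64; 29/16; 15/8; 2]  ⇒ 459/256
G_11 [BBRBBRRBRBR]  L=[0; 1; 3/2; 7/4; 57/32; 229/128]  R=[459/256; 115/64; 29/16; 15/8; 2]  ⇒ 917/512
G_12 [BBRBBRRBRBRB]  L=[0; 1; 3/2; 7/4; 57/32; 229/128; 917/512]  R=[459/256; 115/64; 29/16; 15/8; 2]  ⇒ 1835/1024
G_13 [BBRBBRRBRBRBB]  L=[0; 1; 3/2; 7/4; 57/32; 229/128; 917/512; 1835/1024]  R=[459/256; 115/64; 29/16; 15/8; 2]  ⇒ 3671/2048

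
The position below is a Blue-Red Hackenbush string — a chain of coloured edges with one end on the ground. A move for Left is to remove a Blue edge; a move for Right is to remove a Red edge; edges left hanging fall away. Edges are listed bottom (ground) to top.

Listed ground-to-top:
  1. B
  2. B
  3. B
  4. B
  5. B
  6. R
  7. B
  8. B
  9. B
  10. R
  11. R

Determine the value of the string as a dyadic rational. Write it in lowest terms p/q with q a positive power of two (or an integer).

313/64

Build v(s[:k]) for k = 1..11, string s = B B B B B R B B B R R.
1 of 11 · B · max L 0 · min R +∞ → 1
2 of 11 · BB · max L 1 · min R +∞ → 2
3 of 11 · BBB · max L 2 · min R +∞ → 3
4 of 11 · BBBB · max L 3 · min R +∞ → 4
5 of 11 · BBBBB · max L 4 · min R +∞ → 5
6 of 11 · BBBBBR · max L 4 · min R 5 → 9/2
7 of 11 · BBBBBRB · max L 9/2 · min R 5 → 19/4
8 of 11 · BBBBBRBB · max L 19/4 · min R 5 → 39/8
9 of 11 · BBBBBRBBB · max L 39/8 · min R 5 → 79/16
10 of 11 · BBBBBRBBBR · max L 39/8 · min R 79/16 → 157/32
11 of 11 · BBBBBRBBBRR · max L 39/8 · min R 157/32 → 313/64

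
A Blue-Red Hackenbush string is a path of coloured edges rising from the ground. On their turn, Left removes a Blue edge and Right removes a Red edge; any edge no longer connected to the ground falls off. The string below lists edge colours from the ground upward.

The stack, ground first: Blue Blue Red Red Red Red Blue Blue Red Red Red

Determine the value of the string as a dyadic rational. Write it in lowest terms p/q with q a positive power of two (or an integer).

561/512

edge 1 of 11 (Blue): { 0 | none } ⇒ 1
edge 2 of 11 (Blue): { 0; 1 | none } ⇒ 2
edge 3 of 11 (Red): { 0; 1 | 2 } ⇒ 3/2
edge 4 of 11 (Red): { 0; 1 | 3/2; 2 } ⇒ 5/4
edge 5 of 11 (Red): { 0; 1 | 5/4; 3/2; 2 } ⇒ 9/8
edge 6 of 11 (Red): { 0; 1 | 9/8; 5/4; 3/2; 2 } ⇒ 17/16
edge 7 of 11 (Blue): { 0; 1; 17/16 | 9/8; 5/4; 3/2; 2 } ⇒ 35/32
edge 8 of 11 (Blue): { 0; 1; 17/16; 35/32 | 9/8; 5/4; 3/2; 2 } ⇒ 71/64
edge 9 of 11 (Red): { 0; 1; 17/16; 35/32 | 71/64; 9/8; 5/4; 3/2; 2 } ⇒ 141/128
edge 10 of 11 (Red): { 0; 1; 17/16; 35/32 | 141/128; 71/64; 9/8; 5/4; 3/2; 2 } ⇒ 281/256
edge 11 of 11 (Red): { 0; 1; 17/16; 35/32 | 281/256; 141/128; 71/64; 9/8; 5/4; 3/2; 2 } ⇒ 561/512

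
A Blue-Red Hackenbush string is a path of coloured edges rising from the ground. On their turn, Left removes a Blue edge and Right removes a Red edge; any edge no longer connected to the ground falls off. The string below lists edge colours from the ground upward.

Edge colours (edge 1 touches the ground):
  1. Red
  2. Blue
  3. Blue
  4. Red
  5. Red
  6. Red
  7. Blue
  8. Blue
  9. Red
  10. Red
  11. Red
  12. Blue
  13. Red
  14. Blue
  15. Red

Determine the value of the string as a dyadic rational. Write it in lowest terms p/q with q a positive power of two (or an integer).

Prefix values for Red Blue Blue Red Red Red Blue Blue Red Red Red Blue Red Blue Red via {L|R} + simplicity:
R: Left { ∅ }, Right { 0 } so simplest -1
RB: Left { -1 }, Right { 0 } so simplest -1/2
RBB: Left { -1; -1/2 }, Right { 0 } so simplest -1/4
RBBR: Left { -1; -1/2 }, Right { -1/4; 0 } so simplest -3/8
RBBRR: Left { -1; -1/2 }, Right { -3/8; -1/4; 0 } so simplest -7/16
RBBRRR: Left { -1; -1/2 }, Right { -7/16; -3/8; -1/4; 0 } so simplest -15/32
RBBRRRB: Left { -1; -1/2; -15/32 }, Right { -7/16; -3/8; -1/4; 0 } so simplest -29/64
RBBRRRBB: Left { -1; -1/2; -15/32; -29/64 }, Right { -7/16; -3/8; -1/4; 0 } so simplest -57/128
RBBRRRBBR: Left { -1; -1/2; -15/32; -29/64 }, Right { -57/128; -7/16; -3/8; -1/4; 0 } so simplest -115/256
RBBRRRBBRR: Left { -1; -1/2; -15/32; -29/64 }, Right { -115/256; -57/128; -7/16; -3/8; -1/4; 0 } so simplest -231/512
RBBRRRBBRRR: Left { -1; -1/2; -15/32; -29/64 }, Right { -231/512; -115/256; -57/128; -7/16; -3/8; -1/4; 0 } so simplest -463/1024
RBBRRRBBRRRB: Left { -1; -1/2; -15/32; -29/64; -463/1024 }, Right { -231/512; -115/256; -57/128; -7/16; -3/8; -1/4; 0 } so simplest -925/2048
RBBRRRBBRRRBR: Left { -1; -1/2; -15/32; -29/64; -463/1024 }, Right { -925/2048; -231/512; -115/256; -57/128; -7/16; -3/8; -1/4; 0 } so simplest -1851/4096
RBBRRRBBRRRBRB: Left { -1; -1/2; -15/32; -29/64; -463/1024; -1851/4096 }, Right { -925/2048; -231/512; -115/256; -57/128; -7/16; -3/8; -1/4; 0 } so simplest -3701/8192
RBBRRRBBRRRBRBR: Left { -1; -1/2; -15/32; -29/64; -463/1024; -1851/4096 }, Right { -3701/8192; -925/2048; -231/512; -115/256; -57/128; -7/16; -3/8; -1/4; 0 } so simplest -7403/16384

-7403/16384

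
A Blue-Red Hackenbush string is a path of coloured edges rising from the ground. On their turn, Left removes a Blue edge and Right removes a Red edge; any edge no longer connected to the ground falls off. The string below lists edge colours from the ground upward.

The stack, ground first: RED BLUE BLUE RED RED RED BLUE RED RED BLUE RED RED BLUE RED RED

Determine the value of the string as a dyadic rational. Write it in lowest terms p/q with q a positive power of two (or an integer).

-7607/16384

Prefix values for RED BLUE BLUE RED RED RED BLUE RED RED BLUE RED RED BLUE RED RED via {L|R} + simplicity:
edge 1 of 15 (RED): { (no moves) | 0 } = -1
edge 2 of 15 (BLUE): { -1 | 0 } = -1/2
edge 3 of 15 (BLUE): { -1,-1/2 | 0 } = -1/4
edge 4 of 15 (RED): { -1,-1/2 | -1/4,0 } = -3/8
edge 5 of 15 (RED): { -1,-1/2 | -3/8,-1/4,0 } = -7/16
edge 6 of 15 (RED): { -1,-1/2 | -7/16,-3/8,-1/4,0 } = -15/32
edge 7 of 15 (BLUE): { -1,-1/2,-15/32 | -7/16,-3/8,-1/4,0 } = -29/64
edge 8 of 15 (RED): { -1,-1/2,-15/32 | -29/64,-7/16,-3/8,-1/4,0 } = -59/128
edge 9 of 15 (RED): { -1,-1/2,-15/32 | -59/128,-29/64,-7/16,-3/8,-1/4,0 } = -119/256
edge 10 of 15 (BLUE): { -1,-1/2,-15/32,-119/256 | -59/128,-29/64,-7/16,-3/8,-1/4,0 } = -237/512
edge 11 of 15 (RED): { -1,-1/2,-15/32,-119/256 | -237/512,-59/128,-29/64,-7/16,-3/8,-1/4,0 } = -475/1024
edge 12 of 15 (RED): { -1,-1/2,-15/32,-119/256 | -475/1024,-237/512,-59/128,-29/64,-7/16,-3/8,-1/4,0 } = -951/2048
edge 13 of 15 (BLUE): { -1,-1/2,-15/32,-119/256,-951/2048 | -475/1024,-237/512,-59/128,-29/64,-7/16,-3/8,-1/4,0 } = -1901/4096
edge 14 of 15 (RED): { -1,-1/2,-15/32,-119/256,-951/2048 | -1901/4096,-475/1024,-237/512,-59/128,-29/64,-7/16,-3/8,-1/4,0 } = -3803/8192
edge 15 of 15 (RED): { -1,-1/2,-15/32,-119/256,-951/2048 | -3803/8192,-1901/4096,-475/1024,-237/512,-59/128,-29/64,-7/16,-3/8,-1/4,0 } = -7607/16384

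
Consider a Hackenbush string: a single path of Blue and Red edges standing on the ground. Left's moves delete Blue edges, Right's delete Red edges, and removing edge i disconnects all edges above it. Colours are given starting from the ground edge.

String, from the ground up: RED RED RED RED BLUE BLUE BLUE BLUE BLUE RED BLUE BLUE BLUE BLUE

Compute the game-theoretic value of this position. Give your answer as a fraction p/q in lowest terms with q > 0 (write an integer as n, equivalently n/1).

edge 1 of 14 (RED): { none | 0 } — -1
edge 2 of 14 (RED): { none | -1 0 } — -2
edge 3 of 14 (RED): { none | -2 -1 0 } — -3
edge 4 of 14 (RED): { none | -3 -2 -1 0 } — -4
edge 5 of 14 (BLUE): { -4 | -3 -2 -1 0 } — -7/2
edge 6 of 14 (BLUE): { -4 -7/2 | -3 -2 -1 0 } — -13/4
edge 7 of 14 (BLUE): { -4 -7/2 -13/4 | -3 -2 -1 0 } — -25/8
edge 8 of 14 (BLUE): { -4 -7/2 -13/4 -25/8 | -3 -2 -1 0 } — -49/16
edge 9 of 14 (BLUE): { -4 -7/2 -13/4 -25/8 -49/16 | -3 -2 -1 0 } — -97/32
edge 10 of 14 (RED): { -4 -7/2 -13/4 -25/8 -49/16 | -97/32 -3 -2 -1 0 } — -195/64
edge 11 of 14 (BLUE): { -4 -7/2 -13/4 -25/8 -49/16 -195/64 | -97/32 -3 -2 -1 0 } — -389/128
edge 12 of 14 (BLUE): { -4 -7/2 -13/4 -25/8 -49/16 -195/64 -389/128 | -97/32 -3 -2 -1 0 } — -777/256
edge 13 of 14 (BLUE): { -4 -7/2 -13/4 -25/8 -49/16 -195/64 -389/128 -777/256 | -97/32 -3 -2 -1 0 } — -1553/512
edge 14 of 14 (BLUE): { -4 -7/2 -13/4 -25/8 -49/16 -195/64 -389/128 -777/256 -1553/512 | -97/32 -3 -2 -1 0 } — -3105/1024

-3105/1024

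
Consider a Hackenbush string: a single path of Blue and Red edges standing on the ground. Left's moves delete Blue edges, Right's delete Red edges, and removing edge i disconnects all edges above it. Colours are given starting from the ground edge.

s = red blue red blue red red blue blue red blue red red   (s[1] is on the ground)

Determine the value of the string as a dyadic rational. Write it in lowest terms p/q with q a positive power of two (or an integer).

Recurse on prefixes of the 12-edge string red blue red blue red red blue blue red blue red red:
g_1 [r]  L=[(no moves)]  R=[0]  so -1
g_2 [rb]  L=[-1]  R=[0]  so -1/2
g_3 [rbr]  L=[-1]  R=[-1/2,0]  so -3/4
g_4 [rbrb]  L=[-1,-3/4]  R=[-1/2,0]  so -5/8
g_5 [rbrbr]  L=[-1,-3/4]  R=[-5/8,-1/2,0]  so -11/16
g_6 [rbrbrr]  L=[-1,-3/4]  R=[-11/16,-5/8,-1/2,0]  so -23/32
g_7 [rbrbrrb]  L=[-1,-3/4,-23/32]  R=[-11/16,-5/8,-1/2,0]  so -45/64
g_8 [rbrbrrbb]  L=[-1,-3/4,-23/32,-45/64]  R=[-11/16,-5/8,-1/2,0]  so -89/128
g_9 [rbrbrrbbr]  L=[-1,-3/4,-23/32,-45/64]  R=[-89/128,-11/16,-5/8,-1/2,0]  so -179/256
g_10 [rbrbrrbbrb]  L=[-1,-3/4,-23/32,-45/64,-179/256]  R=[-89/128,-11/16,-5/8,-1/2,0]  so -357/512
g_11 [rbrbrrbbrbr]  L=[-1,-3/4,-23/32,-45/64,-179/256]  R=[-357/512,-89/128,-11/16,-5/8,-1/2,0]  so -715/1024
g_12 [rbrbrrbbrbrr]  L=[-1,-3/4,-23/32,-45/64,-179/256]  R=[-715/1024,-357/512,-89/128,-11/16,-5/8,-1/2,0]  so -1431/2048

-1431/2048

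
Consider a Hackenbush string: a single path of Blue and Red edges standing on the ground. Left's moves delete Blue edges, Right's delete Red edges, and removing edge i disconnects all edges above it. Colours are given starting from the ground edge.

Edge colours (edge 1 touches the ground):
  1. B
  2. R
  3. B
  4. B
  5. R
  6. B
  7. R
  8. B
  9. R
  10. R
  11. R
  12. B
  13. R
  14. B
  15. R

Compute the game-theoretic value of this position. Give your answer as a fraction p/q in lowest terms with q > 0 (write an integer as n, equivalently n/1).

13589/16384

G_1 [B]  L=[0]  R=[(no moves)]  = 1
G_2 [BR]  L=[0]  R=[1]  = 1/2
G_3 [BRB]  L=[0 1/2]  R=[1]  = 3/4
G_4 [BRBB]  L=[0 1/2 3/4]  R=[1]  = 7/8
G_5 [BRBBR]  L=[0 1/2 3/4]  R=[7/8 1]  = 13/16
G_6 [BRBBRB]  L=[0 1/2 3/4 13/16]  R=[7/8 1]  = 27/32
G_7 [BRBBRBR]  L=[0 1/2 3/4 13/16]  R=[27/32 7/8 1]  = 53/64
G_8 [BRBBRBRB]  L=[0 1/2 3/4 13/16 53/64]  R=[27/32 7/8 1]  = 107/128
G_9 [BRBBRBRBR]  L=[0 1/2 3/4 13/16 53/64]  R=[107/128 27/32 7/8 1]  = 213/256
G_10 [BRBBRBRBRR]  L=[0 1/2 3/4 13/16 53/64]  R=[213/256 107/128 27/32 7/8 1]  = 425/512
G_11 [BRBBRBRBRRR]  L=[0 1/2 3/4 13/16 53/64]  R=[425/512 213/256 107/128 27/32 7/8 1]  = 849/1024
G_12 [BRBBRBRBRRRB]  L=[0 1/2 3/4 13/16 53/64 849/1024]  R=[425/512 213/256 107/128 27/32 7/8 1]  = 1699/2048
G_13 [BRBBRBRBRRRBR]  L=[0 1/2 3/4 13/16 53/64 849/1024]  R=[1699/2048 425/512 213/256 107/128 27/32 7/8 1]  = 3397/4096
G_14 [BRBBRBRBRRRBRB]  L=[0 1/2 3/4 13/16 53/64 849/1024 3397/4096]  R=[1699/2048 425/512 213/256 107/128 27/32 7/8 1]  = 6795/8192
G_15 [BRBBRBRBRRRBRBR]  L=[0 1/2 3/4 13/16 53/64 849/1024 3397/4096]  R=[6795/8192 1699/2048 425/512 213/256 107/128 27/32 7/8 1]  = 13589/16384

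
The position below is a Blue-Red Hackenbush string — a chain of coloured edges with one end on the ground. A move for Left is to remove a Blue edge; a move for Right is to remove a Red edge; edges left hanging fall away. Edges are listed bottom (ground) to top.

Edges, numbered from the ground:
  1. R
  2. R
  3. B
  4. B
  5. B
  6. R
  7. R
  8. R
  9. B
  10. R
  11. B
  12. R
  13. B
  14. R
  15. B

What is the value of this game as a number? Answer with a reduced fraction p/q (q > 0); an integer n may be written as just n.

Prefix values for R R B B B R R R B R B R B R B via {L|R} + simplicity:
R: Left { · }, Right { 0 } = simplest -1
RR: Left { · }, Right { -1; 0 } = simplest -2
RRB: Left { -2 }, Right { -1; 0 } = simplest -3/2
RRBB: Left { -2; -3/2 }, Right { -1; 0 } = simplest -5/4
RRBBB: Left { -2; -3/2; -5/4 }, Right { -1; 0 } = simplest -9/8
RRBBBR: Left { -2; -3/2; -5/4 }, Right { -9/8; -1; 0 } = simplest -19/16
RRBBBRR: Left { -2; -3/2; -5/4 }, Right { -19/16; -9/8; -1; 0 } = simplest -39/32
RRBBBRRR: Left { -2; -3/2; -5/4 }, Right { -39/32; -19/16; -9/8; -1; 0 } = simplest -79/64
RRBBBRRRB: Left { -2; -3/2; -5/4; -79/64 }, Right { -39/32; -19/16; -9/8; -1; 0 } = simplest -157/128
RRBBBRRRBR: Left { -2; -3/2; -5/4; -79/64 }, Right { -157/128; -39/32; -19/16; -9/8; -1; 0 } = simplest -315/256
RRBBBRRRBRB: Left { -2; -3/2; -5/4; -79/64; -315/256 }, Right { -157/128; -39/32; -19/16; -9/8; -1; 0 } = simplest -629/512
RRBBBRRRBRBR: Left { -2; -3/2; -5/4; -79/64; -315/256 }, Right { -629/512; -157/128; -39/32; -19/16; -9/8; -1; 0 } = simplest -1259/1024
RRBBBRRRBRBRB: Left { -2; -3/2; -5/4; -79/64; -315/256; -1259/1024 }, Right { -629/512; -157/128; -39/32; -19/16; -9/8; -1; 0 } = simplest -2517/2048
RRBBBRRRBRBRBR: Left { -2; -3/2; -5/4; -79/64; -315/256; -1259/1024 }, Right { -2517/2048; -629/512; -157/128; -39/32; -19/16; -9/8; -1; 0 } = simplest -5035/4096
RRBBBRRRBRBRBRB: Left { -2; -3/2; -5/4; -79/64; -315/256; -1259/1024; -5035/4096 }, Right { -2517/2048; -629/512; -157/128; -39/32; -19/16; -9/8; -1; 0 } = simplest -10069/8192

-10069/8192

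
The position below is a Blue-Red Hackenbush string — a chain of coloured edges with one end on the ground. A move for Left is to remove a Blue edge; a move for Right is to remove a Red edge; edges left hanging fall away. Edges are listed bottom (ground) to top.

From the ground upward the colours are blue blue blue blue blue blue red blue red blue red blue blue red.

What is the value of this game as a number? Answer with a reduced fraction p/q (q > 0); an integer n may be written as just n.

step 1: add blue to get b; options L={ 0 } R={ · } ⇒ 1
step 2: add blue to get bb; options L={ 0; 1 } R={ · } ⇒ 2
step 3: add blue to get bbb; options L={ 0; 1; 2 } R={ · } ⇒ 3
step 4: add blue to get bbbb; options L={ 0; 1; 2; 3 } R={ · } ⇒ 4
step 5: add blue to get bbbbb; options L={ 0; 1; 2; 3; 4 } R={ · } ⇒ 5
step 6: add blue to get bbbbbb; options L={ 0; 1; 2; 3; 4; 5 } R={ · } ⇒ 6
step 7: add red to get bbbbbbr; options L={ 0; 1; 2; 3; 4; 5 } R={ 6 } ⇒ 11/2
step 8: add blue to get bbbbbbrb; options L={ 0; 1; 2; 3; 4; 5; 11/2 } R={ 6 } ⇒ 23/4
step 9: add red to get bbbbbbrbr; options L={ 0; 1; 2; 3; 4; 5; 11/2 } R={ 23/4; 6 } ⇒ 45/8
step 10: add blue to get bbbbbbrbrb; options L={ 0; 1; 2; 3; 4; 5; 11/2; 45/8 } R={ 23/4; 6 } ⇒ 91/16
step 11: add red to get bbbbbbrbrbr; options L={ 0; 1; 2; 3; 4; 5; 11/2; 45/8 } R={ 91/16; 23/4; 6 } ⇒ 181/32
step 12: add blue to get bbbbbbrbrbrb; options L={ 0; 1; 2; 3; 4; 5; 11/2; 45/8; 181/32 } R={ 91/16; 23/4; 6 } ⇒ 363/64
step 13: add blue to get bbbbbbrbrbrbb; options L={ 0; 1; 2; 3; 4; 5; 11/2; 45/8; 181/32; 363/64 } R={ 91/16; 23/4; 6 } ⇒ 727/128
step 14: add red to get bbbbbbrbrbrbbr; options L={ 0; 1; 2; 3; 4; 5; 11/2; 45/8; 181/32; 363/64 } R={ 727/128; 91/16; 23/4; 6 } ⇒ 1453/256

1453/256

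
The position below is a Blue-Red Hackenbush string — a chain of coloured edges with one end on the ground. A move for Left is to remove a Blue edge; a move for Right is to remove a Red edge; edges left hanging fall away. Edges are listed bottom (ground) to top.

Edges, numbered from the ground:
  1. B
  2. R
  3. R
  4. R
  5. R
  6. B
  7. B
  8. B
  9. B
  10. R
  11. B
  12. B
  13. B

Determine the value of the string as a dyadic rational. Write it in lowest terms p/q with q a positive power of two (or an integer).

495/4096

g_1 [B]  L=[0]  R=[·]  so 1
g_2 [BR]  L=[0]  R=[1]  so 1/2
g_3 [BRR]  L=[0]  R=[1/2,1]  so 1/4
g_4 [BRRR]  L=[0]  R=[1/4,1/2,1]  so 1/8
g_5 [BRRRR]  L=[0]  R=[1/8,1/4,1/2,1]  so 1/16
g_6 [BRRRRB]  L=[0,1/16]  R=[1/8,1/4,1/2,1]  so 3/32
g_7 [BRRRRBB]  L=[0,1/16,3/32]  R=[1/8,1/4,1/2,1]  so 7/64
g_8 [BRRRRBBB]  L=[0,1/16,3/32,7/64]  R=[1/8,1/4,1/2,1]  so 15/128
g_9 [BRRRRBBBB]  L=[0,1/16,3/32,7/64,15/128]  R=[1/8,1/4,1/2,1]  so 31/256
g_10 [BRRRRBBBBR]  L=[0,1/16,3/32,7/64,15/128]  R=[31/256,1/8,1/4,1/2,1]  so 61/512
g_11 [BRRRRBBBBRB]  L=[0,1/16,3/32,7/64,15/128,61/512]  R=[31/256,1/8,1/4,1/2,1]  so 123/1024
g_12 [BRRRRBBBBRBB]  L=[0,1/16,3/32,7/64,15/128,61/512,123/1024]  R=[31/256,1/8,1/4,1/2,1]  so 247/2048
g_13 [BRRRRBBBBRBBB]  L=[0,1/16,3/32,7/64,15/128,61/512,123/1024,247/2048]  R=[31/256,1/8,1/4,1/2,1]  so 495/4096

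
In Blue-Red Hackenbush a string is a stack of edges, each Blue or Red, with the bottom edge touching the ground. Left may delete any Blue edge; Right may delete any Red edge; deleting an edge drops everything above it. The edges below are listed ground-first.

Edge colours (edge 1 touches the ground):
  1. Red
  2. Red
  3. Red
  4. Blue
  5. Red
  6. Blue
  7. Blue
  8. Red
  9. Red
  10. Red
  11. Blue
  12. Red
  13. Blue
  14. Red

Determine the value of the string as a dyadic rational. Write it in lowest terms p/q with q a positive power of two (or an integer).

-5355/2048

R: Left { ∅ }, Right { 0 } — simplest -1
RR: Left { ∅ }, Right { -1 0 } — simplest -2
RRR: Left { ∅ }, Right { -2 -1 0 } — simplest -3
RRRB: Left { -3 }, Right { -2 -1 0 } — simplest -5/2
RRRBR: Left { -3 }, Right { -5/2 -2 -1 0 } — simplest -11/4
RRRBRB: Left { -3 -11/4 }, Right { -5/2 -2 -1 0 } — simplest -21/8
RRRBRBB: Left { -3 -11/4 -21/8 }, Right { -5/2 -2 -1 0 } — simplest -41/16
RRRBRBBR: Left { -3 -11/4 -21/8 }, Right { -41/16 -5/2 -2 -1 0 } — simplest -83/32
RRRBRBBRR: Left { -3 -11/4 -21/8 }, Right { -83/32 -41/16 -5/2 -2 -1 0 } — simplest -167/64
RRRBRBBRRR: Left { -3 -11/4 -21/8 }, Right { -167/64 -83/32 -41/16 -5/2 -2 -1 0 } — simplest -335/128
RRRBRBBRRRB: Left { -3 -11/4 -21/8 -335/128 }, Right { -167/64 -83/32 -41/16 -5/2 -2 -1 0 } — simplest -669/256
RRRBRBBRRRBR: Left { -3 -11/4 -21/8 -335/128 }, Right { -669/256 -167/64 -83/32 -41/16 -5/2 -2 -1 0 } — simplest -1339/512
RRRBRBBRRRBRB: Left { -3 -11/4 -21/8 -335/128 -1339/512 }, Right { -669/256 -167/64 -83/32 -41/16 -5/2 -2 -1 0 } — simplest -2677/1024
RRRBRBBRRRBRBR: Left { -3 -11/4 -21/8 -335/128 -1339/512 }, Right { -2677/1024 -669/256 -167/64 -83/32 -41/16 -5/2 -2 -1 0 } — simplest -5355/2048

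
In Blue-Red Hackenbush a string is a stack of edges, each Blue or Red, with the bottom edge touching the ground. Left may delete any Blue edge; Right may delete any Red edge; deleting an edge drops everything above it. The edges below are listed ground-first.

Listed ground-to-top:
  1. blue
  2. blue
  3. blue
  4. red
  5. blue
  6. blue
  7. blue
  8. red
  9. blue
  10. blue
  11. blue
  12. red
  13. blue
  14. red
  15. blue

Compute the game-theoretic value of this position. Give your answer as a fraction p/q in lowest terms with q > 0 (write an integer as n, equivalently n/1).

12011/4096

Build G(s[:k]) for k = 1..15, string s = blue blue blue red blue blue blue red blue blue blue red blue red blue.
G_1 [b]  L=[0]  R=[none]  → 1
G_2 [bb]  L=[0 1]  R=[none]  → 2
G_3 [bbb]  L=[0 1 2]  R=[none]  → 3
G_4 [bbbr]  L=[0 1 2]  R=[3]  → 5/2
G_5 [bbbrb]  L=[0 1 2 5/2]  R=[3]  → 11/4
G_6 [bbbrbb]  L=[0 1 2 5/2 11/4]  R=[3]  → 23/8
G_7 [bbbrbbb]  L=[0 1 2 5/2 11/4 23/8]  R=[3]  → 47/16
G_8 [bbbrbbbr]  L=[0 1 2 5/2 11/4 23/8]  R=[47/16 3]  → 93/32
G_9 [bbbrbbbrb]  L=[0 1 2 5/2 11/4 23/8 93/32]  R=[47/16 3]  → 187/64
G_10 [bbbrbbbrbb]  L=[0 1 2 5/2 11/4 23/8 93/32 187/64]  R=[47/16 3]  → 375/128
G_11 [bbbrbbbrbbb]  L=[0 1 2 5/2 11/4 23/8 93/32 187/64 375/128]  R=[47/16 3]  → 751/256
G_12 [bbbrbbbrbbbr]  L=[0 1 2 5/2 11/4 23/8 93/32 187/64 375/128]  R=[751/256 47/16 3]  → 1501/512
G_13 [bbbrbbbrbbbrb]  L=[0 1 2 5/2 11/4 23/8 93/32 187/64 375/128 1501/512]  R=[751/256 47/16 3]  → 3003/1024
G_14 [bbbrbbbrbbbrbr]  L=[0 1 2 5/2 11/4 23/8 93/32 187/64 375/128 1501/512]  R=[3003/1024 751/256 47/16 3]  → 6005/2048
G_15 [bbbrbbbrbbbrbrb]  L=[0 1 2 5/2 11/4 23/8 93/32 187/64 375/128 1501/512 6005/2048]  R=[3003/1024 751/256 47/16 3]  → 12011/4096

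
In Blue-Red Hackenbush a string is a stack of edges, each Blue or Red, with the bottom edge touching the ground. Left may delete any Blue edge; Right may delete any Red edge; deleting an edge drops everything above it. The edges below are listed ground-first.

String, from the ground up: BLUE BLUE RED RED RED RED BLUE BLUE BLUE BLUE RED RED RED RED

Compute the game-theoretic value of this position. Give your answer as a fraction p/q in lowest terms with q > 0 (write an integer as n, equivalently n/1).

4577/4096

val(B) = { 0 | (no moves) } → 1
val(BB) = { 0, 1 | (no moves) } → 2
val(BBR) = { 0, 1 | 2 } → 3/2
val(BBRR) = { 0, 1 | 3/2, 2 } → 5/4
val(BBRRR) = { 0, 1 | 5/4, 3/2, 2 } → 9/8
val(BBRRRR) = { 0, 1 | 9/8, 5/4, 3/2, 2 } → 17/16
val(BBRRRRB) = { 0, 1, 17/16 | 9/8, 5/4, 3/2, 2 } → 35/32
val(BBRRRRBB) = { 0, 1, 17/16, 35/32 | 9/8, 5/4, 3/2, 2 } → 71/64
val(BBRRRRBBB) = { 0, 1, 17/16, 35/32, 71/64 | 9/8, 5/4, 3/2, 2 } → 143/128
val(BBRRRRBBBB) = { 0, 1, 17/16, 35/32, 71/64, 143/128 | 9/8, 5/4, 3/2, 2 } → 287/256
val(BBRRRRBBBBR) = { 0, 1, 17/16, 35/32, 71/64, 143/128 | 287/256, 9/8, 5/4, 3/2, 2 } → 573/512
val(BBRRRRBBBBRR) = { 0, 1, 17/16, 35/32, 71/64, 143/128 | 573/512, 287/256, 9/8, 5/4, 3/2, 2 } → 1145/1024
val(BBRRRRBBBBRRR) = { 0, 1, 17/16, 35/32, 71/64, 143/128 | 1145/1024, 573/512, 287/256, 9/8, 5/4, 3/2, 2 } → 2289/2048
val(BBRRRRBBBBRRRR) = { 0, 1, 17/16, 35/32, 71/64, 143/128 | 2289/2048, 1145/1024, 573/512, 287/256, 9/8, 5/4, 3/2, 2 } → 4577/4096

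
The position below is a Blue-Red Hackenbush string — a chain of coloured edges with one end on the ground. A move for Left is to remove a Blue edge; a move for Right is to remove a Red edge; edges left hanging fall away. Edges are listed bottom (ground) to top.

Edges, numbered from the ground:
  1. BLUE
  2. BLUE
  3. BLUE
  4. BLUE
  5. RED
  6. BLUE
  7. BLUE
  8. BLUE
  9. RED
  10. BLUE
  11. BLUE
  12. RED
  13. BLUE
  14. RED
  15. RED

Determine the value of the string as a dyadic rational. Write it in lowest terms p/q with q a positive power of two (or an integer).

8041/2048

step 1: add BLUE to get B; options L={ 0 } R={ (no moves) } => 1
step 2: add BLUE to get BB; options L={ 0 1 } R={ (no moves) } => 2
step 3: add BLUE to get BBB; options L={ 0 1 2 } R={ (no moves) } => 3
step 4: add BLUE to get BBBB; options L={ 0 1 2 3 } R={ (no moves) } => 4
step 5: add RED to get BBBBR; options L={ 0 1 2 3 } R={ 4 } => 7/2
step 6: add BLUE to get BBBBRB; options L={ 0 1 2 3 7/2 } R={ 4 } => 15/4
step 7: add BLUE to get BBBBRBB; options L={ 0 1 2 3 7/2 15/4 } R={ 4 } => 31/8
step 8: add BLUE to get BBBBRBBB; options L={ 0 1 2 3 7/2 15/4 31/8 } R={ 4 } => 63/16
step 9: add RED to get BBBBRBBBR; options L={ 0 1 2 3 7/2 15/4 31/8 } R={ 63/16 4 } => 125/32
step 10: add BLUE to get BBBBRBBBRB; options L={ 0 1 2 3 7/2 15/4 31/8 125/32 } R={ 63/16 4 } => 251/64
step 11: add BLUE to get BBBBRBBBRBB; options L={ 0 1 2 3 7/2 15/4 31/8 125/32 251/64 } R={ 63/16 4 } => 503/128
step 12: add RED to get BBBBRBBBRBBR; options L={ 0 1 2 3 7/2 15/4 31/8 125/32 251/64 } R={ 503/128 63/16 4 } => 1005/256
step 13: add BLUE to get BBBBRBBBRBBRB; options L={ 0 1 2 3 7/2 15/4 31/8 125/32 251/64 1005/256 } R={ 503/128 63/16 4 } => 2011/512
step 14: add RED to get BBBBRBBBRBBRBR; options L={ 0 1 2 3 7/2 15/4 31/8 125/32 251/64 1005/256 } R={ 2011/512 503/128 63/16 4 } => 4021/1024
step 15: add RED to get BBBBRBBBRBBRBRR; options L={ 0 1 2 3 7/2 15/4 31/8 125/32 251/64 1005/256 } R={ 4021/1024 2011/512 503/128 63/16 4 } => 8041/2048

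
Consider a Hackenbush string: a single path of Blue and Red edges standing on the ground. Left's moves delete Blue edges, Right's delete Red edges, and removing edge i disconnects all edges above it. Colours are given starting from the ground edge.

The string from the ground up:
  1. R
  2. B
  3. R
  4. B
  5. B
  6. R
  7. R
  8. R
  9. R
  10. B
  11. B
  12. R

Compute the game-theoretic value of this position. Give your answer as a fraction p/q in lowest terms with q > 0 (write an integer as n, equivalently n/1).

edge 1 of 12 (R): { — | 0 } -> -1
edge 2 of 12 (B): { -1 | 0 } -> -1/2
edge 3 of 12 (R): { -1 | -1/2,0 } -> -3/4
edge 4 of 12 (B): { -1,-3/4 | -1/2,0 } -> -5/8
edge 5 of 12 (B): { -1,-3/4,-5/8 | -1/2,0 } -> -9/16
edge 6 of 12 (R): { -1,-3/4,-5/8 | -9/16,-1/2,0 } -> -19/32
edge 7 of 12 (R): { -1,-3/4,-5/8 | -19/32,-9/16,-1/2,0 } -> -39/64
edge 8 of 12 (R): { -1,-3/4,-5/8 | -39/64,-19/32,-9/16,-1/2,0 } -> -79/128
edge 9 of 12 (R): { -1,-3/4,-5/8 | -79/128,-39/64,-19/32,-9/16,-1/2,0 } -> -159/256
edge 10 of 12 (B): { -1,-3/4,-5/8,-159/256 | -79/128,-39/64,-19/32,-9/16,-1/2,0 } -> -317/512
edge 11 of 12 (B): { -1,-3/4,-5/8,-159/256,-317/512 | -79/128,-39/64,-19/32,-9/16,-1/2,0 } -> -633/1024
edge 12 of 12 (R): { -1,-3/4,-5/8,-159/256,-317/512 | -633/1024,-79/128,-39/64,-19/32,-9/16,-1/2,0 } -> -1267/2048

-1267/2048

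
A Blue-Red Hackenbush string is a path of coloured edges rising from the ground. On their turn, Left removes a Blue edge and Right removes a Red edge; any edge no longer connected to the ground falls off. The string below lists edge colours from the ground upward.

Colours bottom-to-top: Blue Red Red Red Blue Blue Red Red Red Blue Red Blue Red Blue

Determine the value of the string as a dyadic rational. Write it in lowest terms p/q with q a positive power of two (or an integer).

1579/8192

Build g(s[:k]) for k = 1..14, string s = Blue Red Red Red Blue Blue Red Red Red Blue Red Blue Red Blue.
g_1 [B]  L=[0]  R=[(no moves)]  ⇒ 1
g_2 [BR]  L=[0]  R=[1]  ⇒ 1/2
g_3 [BRR]  L=[0]  R=[1/2,1]  ⇒ 1/4
g_4 [BRRR]  L=[0]  R=[1/4,1/2,1]  ⇒ 1/8
g_5 [BRRRB]  L=[0,1/8]  R=[1/4,1/2,1]  ⇒ 3/16
g_6 [BRRRBB]  L=[0,1/8,3/16]  R=[1/4,1/2,1]  ⇒ 7/32
g_7 [BRRRBBR]  L=[0,1/8,3/16]  R=[7/32,1/4,1/2,1]  ⇒ 13/64
g_8 [BRRRBBRR]  L=[0,1/8,3/16]  R=[13/64,7/32,1/4,1/2,1]  ⇒ 25/128
g_9 [BRRRBBRRR]  L=[0,1/8,3/16]  R=[25/128,13/64,7/32,1/4,1/2,1]  ⇒ 49/256
g_10 [BRRRBBRRRB]  L=[0,1/8,3/16,49/256]  R=[25/128,13/64,7/32,1/4,1/2,1]  ⇒ 99/512
g_11 [BRRRBBRRRBR]  L=[0,1/8,3/16,49/256]  R=[99/512,25/128,13/64,7/32,1/4,1/2,1]  ⇒ 197/1024
g_12 [BRRRBBRRRBRB]  L=[0,1/8,3/16,49/256,197/1024]  R=[99/512,25/128,13/64,7/32,1/4,1/2,1]  ⇒ 395/2048
g_13 [BRRRBBRRRBRBR]  L=[0,1/8,3/16,49/256,197/1024]  R=[395/2048,99/512,25/128,13/64,7/32,1/4,1/2,1]  ⇒ 789/4096
g_14 [BRRRBBRRRBRBRB]  L=[0,1/8,3/16,49/256,197/1024,789/4096]  R=[395/2048,99/512,25/128,13/64,7/32,1/4,1/2,1]  ⇒ 1579/8192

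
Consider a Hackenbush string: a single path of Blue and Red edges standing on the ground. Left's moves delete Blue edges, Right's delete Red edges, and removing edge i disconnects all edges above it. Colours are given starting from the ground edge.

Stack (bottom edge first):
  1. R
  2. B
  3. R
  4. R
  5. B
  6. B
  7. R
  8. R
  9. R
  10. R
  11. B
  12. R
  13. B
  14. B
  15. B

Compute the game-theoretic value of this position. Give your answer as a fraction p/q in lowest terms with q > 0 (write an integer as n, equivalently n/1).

Prefix values for R B R R B B R R R R B R B B B via {L|R} + simplicity:
val_1 [R]  L=[—]  R=[0]  => -1
val_2 [RB]  L=[-1]  R=[0]  => -1/2
val_3 [RBR]  L=[-1]  R=[-1/2; 0]  => -3/4
val_4 [RBRR]  L=[-1]  R=[-3/4; -1/2; 0]  => -7/8
val_5 [RBRRB]  L=[-1; -7/8]  R=[-3/4; -1/2; 0]  => -13/16
val_6 [RBRRBB]  L=[-1; -7/8; -13/16]  R=[-3/4; -1/2; 0]  => -25/32
val_7 [RBRRBBR]  L=[-1; -7/8; -13/16]  R=[-25/32; -3/4; -1/2; 0]  => -51/64
val_8 [RBRRBBRR]  L=[-1; -7/8; -13/16]  R=[-51/64; -25/32; -3/4; -1/2; 0]  => -103/128
val_9 [RBRRBBRRR]  L=[-1; -7/8; -13/16]  R=[-103/128; -51/64; -25/32; -3/4; -1/2; 0]  => -207/256
val_10 [RBRRBBRRRR]  L=[-1; -7/8; -13/16]  R=[-207/256; -103/128; -51/64; -25/32; -3/4; -1/2; 0]  => -415/512
val_11 [RBRRBBRRRRB]  L=[-1; -7/8; -13/16; -415/512]  R=[-207/256; -103/128; -51/64; -25/32; -3/4; -1/2; 0]  => -829/1024
val_12 [RBRRBBRRRRBR]  L=[-1; -7/8; -13/16; -415/512]  R=[-829/1024; -207/256; -103/128; -51/64; -25/32; -3/4; -1/2; 0]  => -1659/2048
val_13 [RBRRBBRRRRBRB]  L=[-1; -7/8; -13/16; -415/512; -1659/2048]  R=[-829/1024; -207/256; -103/128; -51/64; -25/32; -3/4; -1/2; 0]  => -3317/4096
val_14 [RBRRBBRRRRBRBB]  L=[-1; -7/8; -13/16; -415/512; -1659/2048; -3317/4096]  R=[-829/1024; -207/256; -103/128; -51/64; -25/32; -3/4; -1/2; 0]  => -6633/8192
val_15 [RBRRBBRRRRBRBBB]  L=[-1; -7/8; -13/16; -415/512; -1659/2048; -3317/4096; -6633/8192]  R=[-829/1024; -207/256; -103/128; -51/64; -25/32; -3/4; -1/2; 0]  => -13265/16384

-13265/16384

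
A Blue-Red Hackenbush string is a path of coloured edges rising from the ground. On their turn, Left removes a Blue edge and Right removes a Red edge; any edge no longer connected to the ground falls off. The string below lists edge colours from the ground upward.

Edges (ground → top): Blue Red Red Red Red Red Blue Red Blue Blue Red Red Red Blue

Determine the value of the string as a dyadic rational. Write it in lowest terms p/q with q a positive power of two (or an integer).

G(B) = { 0 | — } — 1
G(BR) = { 0 | 1 } — 1/2
G(BRR) = { 0 | 1/2 1 } — 1/4
G(BRRR) = { 0 | 1/4 1/2 1 } — 1/8
G(BRRRR) = { 0 | 1/8 1/4 1/2 1 } — 1/16
G(BRRRRR) = { 0 | 1/16 1/8 1/4 1/2 1 } — 1/32
G(BRRRRRB) = { 0 1/32 | 1/16 1/8 1/4 1/2 1 } — 3/64
G(BRRRRRBR) = { 0 1/32 | 3/64 1/16 1/8 1/4 1/2 1 } — 5/128
G(BRRRRRBRB) = { 0 1/32 5/128 | 3/64 1/16 1/8 1/4 1/2 1 } — 11/256
G(BRRRRRBRBB) = { 0 1/32 5/128 11/256 | 3/64 1/16 1/8 1/4 1/2 1 } — 23/512
G(BRRRRRBRBBR) = { 0 1/32 5/128 11/256 | 23/512 3/64 1/16 1/8 1/4 1/2 1 } — 45/1024
G(BRRRRRBRBBRR) = { 0 1/32 5/128 11/256 | 45/1024 23/512 3/64 1/16 1/8 1/4 1/2 1 } — 89/2048
G(BRRRRRBRBBRRR) = { 0 1/32 5/128 11/256 | 89/2048 45/1024 23/512 3/64 1/16 1/8 1/4 1/2 1 } — 177/4096
G(BRRRRRBRBBRRRB) = { 0 1/32 5/128 11/256 177/4096 | 89/2048 45/1024 23/512 3/64 1/16 1/8 1/4 1/2 1 } — 355/8192

355/8192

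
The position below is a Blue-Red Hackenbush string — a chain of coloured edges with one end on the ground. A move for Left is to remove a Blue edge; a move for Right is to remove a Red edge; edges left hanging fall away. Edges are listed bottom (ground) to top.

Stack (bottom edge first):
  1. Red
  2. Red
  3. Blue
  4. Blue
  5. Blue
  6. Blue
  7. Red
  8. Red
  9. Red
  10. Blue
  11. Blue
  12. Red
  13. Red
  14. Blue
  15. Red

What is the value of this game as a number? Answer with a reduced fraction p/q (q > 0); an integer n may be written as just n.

Build value(s[:k]) for k = 1..15, string s = Red Red Blue Blue Blue Blue Red Red Red Blue Blue Red Red Blue Red.
R: Left { — }, Right { 0 } = simplest -1
RR: Left { — }, Right { -1; 0 } = simplest -2
RRB: Left { -2 }, Right { -1; 0 } = simplest -3/2
RRBB: Left { -2; -3/2 }, Right { -1; 0 } = simplest -5/4
RRBBB: Left { -2; -3/2; -5/4 }, Right { -1; 0 } = simplest -9/8
RRBBBB: Left { -2; -3/2; -5/4; -9/8 }, Right { -1; 0 } = simplest -17/16
RRBBBBR: Left { -2; -3/2; -5/4; -9/8 }, Right { -17/16; -1; 0 } = simplest -35/32
RRBBBBRR: Left { -2; -3/2; -5/4; -9/8 }, Right { -35/32; -17/16; -1; 0 } = simplest -71/64
RRBBBBRRR: Left { -2; -3/2; -5/4; -9/8 }, Right { -71/64; -35/32; -17/16; -1; 0 } = simplest -143/128
RRBBBBRRRB: Left { -2; -3/2; -5/4; -9/8; -143/128 }, Right { -71/64; -35/32; -17/16; -1; 0 } = simplest -285/256
RRBBBBRRRBB: Left { -2; -3/2; -5/4; -9/8; -143/128; -285/256 }, Right { -71/64; -35/32; -17/16; -1; 0 } = simplest -569/512
RRBBBBRRRBBR: Left { -2; -3/2; -5/4; -9/8; -143/128; -285/256 }, Right { -569/512; -71/64; -35/32; -17/16; -1; 0 } = simplest -1139/1024
RRBBBBRRRBBRR: Left { -2; -3/2; -5/4; -9/8; -143/128; -285/256 }, Right { -1139/1024; -569/512; -71/64; -35/32; -17/16; -1; 0 } = simplest -2279/2048
RRBBBBRRRBBRRB: Left { -2; -3/2; -5/4; -9/8; -143/128; -285/256; -2279/2048 }, Right { -1139/1024; -569/512; -71/64; -35/32; -17/16; -1; 0 } = simplest -4557/4096
RRBBBBRRRBBRRBR: Left { -2; -3/2; -5/4; -9/8; -143/128; -285/256; -2279/2048 }, Right { -4557/4096; -1139/1024; -569/512; -71/64; -35/32; -17/16; -1; 0 } = simplest -9115/8192

-9115/8192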